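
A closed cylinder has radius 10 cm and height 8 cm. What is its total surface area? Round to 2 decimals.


Shape: closed cylinder
Radius r = 10 cm, Height h = 8 cm
Formula: SA = 2*pi*r^2 + 2*pi*r*h = 2*pi*r*(r + h)
r + h = 18
2 * r * (r + h) = 2 * 10 * 18 = 360
SA = 360 * pi
SA = 1130.97
1130.97 cm^2


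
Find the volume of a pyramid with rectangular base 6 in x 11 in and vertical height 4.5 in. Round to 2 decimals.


Shape: rectangular pyramid
Base: 6 in x 11 in, Height h = 4.5 in
Formula: V = (1/3) * base_area * h
base_area = 6 * 11 = 66
base_area * h = 66 * 4.5 = 297
V = 297 / 3
V = 99
99 in^3


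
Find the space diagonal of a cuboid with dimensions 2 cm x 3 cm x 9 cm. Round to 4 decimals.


Shape: rectangular box (space diagonal)
l = 2 cm, w = 3 cm, h = 9 cm
Visualize: the diagonal of the base, then a right triangle with that diagonal and the height.
Formula: d = sqrt(l^2 + w^2 + h^2)
l^2 + w^2 + h^2 = 4 + 9 + 81 = 94
d = sqrt(94)
d = 9.6954
9.6954 cm


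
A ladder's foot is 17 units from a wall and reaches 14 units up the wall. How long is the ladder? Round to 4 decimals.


Shape: right triangle
Legs a = 17 units, b = 14 units
Formula: c = sqrt(a^2 + b^2)
a^2 = 289, b^2 = 196
a^2 + b^2 = 485
c = sqrt(485)
c = 22.0227
22.0227 units


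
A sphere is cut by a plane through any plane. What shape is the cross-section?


Solid: sphere
Cutting plane: through any plane
Visualize the intersection of the plane with the solid's surface.
The boundary of the cut region is a circle.
circle


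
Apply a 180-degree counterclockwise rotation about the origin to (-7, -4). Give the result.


Transformation: rotation about the origin
Original point: (-7, -4)
Rule for 180 deg: (x, y) -> (-x, -y)
Apply: (-7, -4) -> (7, 4)
(7, 4)


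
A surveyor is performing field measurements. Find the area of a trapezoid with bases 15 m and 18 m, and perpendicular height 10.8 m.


Shape: trapezoid
Parallel sides a = 15 m, b = 18 m; Height h = 10.8 m
Formula: A = (a + b) * h / 2
a + b = 15 + 18 = 33
A = 33 * 10.8 / 2
A = 356.4 / 2
A = 178.2
178.2 m^2


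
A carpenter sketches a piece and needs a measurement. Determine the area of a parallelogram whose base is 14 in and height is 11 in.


Shape: parallelogram
Base b = 14 in, Height h = 11 in
Formula: A = b * h
A = 14 * 11
A = 154
154 in^2


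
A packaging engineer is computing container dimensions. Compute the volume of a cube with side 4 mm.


Shape: cube
Side s = 4 mm
Formula: V = s^3
V = 4 * 4 * 4
V = 16 * 4
V = 64
64 mm^3


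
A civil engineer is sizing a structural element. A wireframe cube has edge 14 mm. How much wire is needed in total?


Shape: cube
Side s = 14 mm
A cube has 12 edges, all equal.
Formula: total edge length = 12 * s
Total = 12 * 14
Total = 168
168 mm


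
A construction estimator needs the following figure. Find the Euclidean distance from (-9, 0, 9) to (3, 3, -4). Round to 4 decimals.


3D distance between two points
P1 = (-9, 0, 9), P2 = (3, 3, -4)
Formula: d = sqrt((x2-x1)^2 + (y2-y1)^2 + (z2-z1)^2)
dx = 3 - -9 = 12
dy = 3 - 0 = 3
dz = -4 - 9 = -13
dx^2 + dy^2 + dz^2 = 144 + 9 + 169 = 322
d = sqrt(322)
d = 17.9444
17.9444 units


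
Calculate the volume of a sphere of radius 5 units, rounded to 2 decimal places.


Shape: sphere
Radius r = 5 units
Formula: V = (4/3) * pi * r^3
r^3 = 125
(4/3) * 125 = 166.666667
V = 166.666667 * pi
V = 523.6
523.6 units^3


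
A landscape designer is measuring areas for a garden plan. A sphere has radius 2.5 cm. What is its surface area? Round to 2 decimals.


Shape: sphere
Radius r = 2.5 cm
Formula: SA = 4 * pi * r^2
r^2 = 6.25
SA = 4 * pi * 6.25
SA = 25 * pi
SA = 78.54
78.54 cm^2


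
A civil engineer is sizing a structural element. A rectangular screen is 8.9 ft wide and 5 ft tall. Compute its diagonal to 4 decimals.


Shape: rectangle (diagonal via Pythagoras)
Sides: 8.9 ft and 5 ft
Formula: d = sqrt(l^2 + w^2)
l^2 = 79.21, w^2 = 25
l^2 + w^2 = 104.21
d = sqrt(104.21)
d = 10.2083
10.2083 ft


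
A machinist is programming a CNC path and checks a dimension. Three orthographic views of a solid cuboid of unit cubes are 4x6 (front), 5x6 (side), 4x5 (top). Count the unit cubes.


Orthographic views of a solid rectangular block:
Front view 4 x 6 -> length = 4, height = 6
Side view 5 x 6 -> width = 5, height = 6 (consistent)
Top view 4 x 5 -> confirms length = 4, width = 5
The block is 4 x 5 x 6.
Total unit cubes = 4 * 5 * 6 = 120
120 unit cubes


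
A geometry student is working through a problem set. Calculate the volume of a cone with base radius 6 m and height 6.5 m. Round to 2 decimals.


Shape: cone
Radius r = 6 m, Height h = 6.5 m
Formula: V = (1/3) * pi * r^2 * h
r^2 = 36
pi * r^2 * h = pi * 36 * 6.5 = 234 * pi
V = 234 * pi / 3
V = 245.04
245.04 m^3


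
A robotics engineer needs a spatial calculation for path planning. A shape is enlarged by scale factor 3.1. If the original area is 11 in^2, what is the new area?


Linear scale factor k = 3.1
Original area = 11 in^2
Rule: under a linear scaling by k, areas scale by k^2.
k^2 = 3.1^2 = 9.61
New area = 11 * 9.61
New area = 105.71
105.71 in^2


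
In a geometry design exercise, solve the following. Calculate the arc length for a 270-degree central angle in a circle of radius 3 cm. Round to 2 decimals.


Shape: circular arc
Radius r = 3 cm, Angle = 270 degrees
Formula: L = (angle/360) * 2 * pi * r
2 * pi * r = 6 * pi
L = (270/360) * 6 * pi
L = 4.5 * pi
L = 14.14
14.14 cm


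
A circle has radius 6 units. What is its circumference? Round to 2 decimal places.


Shape: circle
Radius r = 6 units
Formula: C = 2 * pi * r
C = 2 * pi * 6
C = 12 * pi
C = 37.7
37.7 units


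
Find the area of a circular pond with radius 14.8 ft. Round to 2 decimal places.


Shape: circle
Radius r = 14.8 ft
Formula: A = pi * r^2
r^2 = 14.8^2 = 219.04
A = pi * 219.04
A = 688.13
688.13 ft^2


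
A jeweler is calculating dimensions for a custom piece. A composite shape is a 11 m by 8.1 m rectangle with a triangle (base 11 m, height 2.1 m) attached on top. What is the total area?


Composite shape: rectangle + triangle
Rectangle area = 11 * 8.1 = 89.1
Triangle area = 0.5 * 11 * 2.1 = 11.55
Total = 89.1 + 11.55
Total = 100.65
100.65 m^2


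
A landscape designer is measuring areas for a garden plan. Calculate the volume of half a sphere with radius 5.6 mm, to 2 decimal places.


Shape: hemisphere (half of a sphere)
Radius r = 5.6 mm
Formula: V = (1/2) * (4/3) * pi * r^3 = (2/3) * pi * r^3
r^3 = 175.616
(2/3) * 175.616 = 117.077333
V = 117.077333 * pi
V = 367.81
367.81 mm^3


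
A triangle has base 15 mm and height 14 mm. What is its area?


Shape: triangle
Base b = 15 mm, Height h = 14 mm
Formula: A = (1/2) * b * h
A = 0.5 * 15 * 14
A = 0.5 * 210
A = 105
105 mm^2


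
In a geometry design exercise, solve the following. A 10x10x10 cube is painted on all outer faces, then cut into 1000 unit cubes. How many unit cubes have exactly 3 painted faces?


Large cube: 10 x 10 x 10, cut into unit cubes.
Cubes with 3 painted faces are at the corners. A cube always has 8 corners.
Count = 8
8 unit cubes


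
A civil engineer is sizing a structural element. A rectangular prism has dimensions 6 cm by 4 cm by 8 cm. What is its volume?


Shape: rectangular prism
l = 6 cm, w = 4 cm, h = 8 cm
Formula: V = l * w * h
V = 6 * 4 * 8
V = 24 * 8
V = 192
192 cm^3


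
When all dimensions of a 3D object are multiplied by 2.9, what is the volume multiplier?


Linear scale factor k = 2.9
Rule: under a linear scaling by k, volumes scale by k^3.
k^3 = 2.9 * 2.9 * 2.9
k^3 = 8.41 * 2.9
k^3 = 24.389
Volume scales by a factor of 24.389.
24.389 (dimensionless)


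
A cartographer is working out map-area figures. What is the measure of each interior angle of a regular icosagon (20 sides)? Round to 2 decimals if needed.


Shape: regular icosagon (20 sides)
Formula: interior angle = (n - 2) * 180 / n
(n - 2) = 18
(n - 2) * 180 = 3240
angle = 3240 / 20
angle = 162
162 degrees


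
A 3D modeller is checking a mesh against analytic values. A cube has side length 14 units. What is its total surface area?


Shape: cube
Side s = 14 units
A cube has 6 square faces.
Formula: SA = 6 * s^2
s^2 = 196
SA = 6 * 196
SA = 1176
1176 units^2


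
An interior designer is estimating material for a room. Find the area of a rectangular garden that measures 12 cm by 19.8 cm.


Shape: rectangle
Length l = 12 cm, Width w = 19.8 cm
Formula: A = l * w
A = 12 * 19.8
A = 237.6
237.6 cm^2


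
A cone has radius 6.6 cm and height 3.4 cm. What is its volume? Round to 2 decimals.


Shape: cone
Radius r = 6.6 cm, Height h = 3.4 cm
Formula: V = (1/3) * pi * r^2 * h
r^2 = 43.56
pi * r^2 * h = pi * 43.56 * 3.4 = 148.104 * pi
V = 148.104 * pi / 3
V = 155.09
155.09 cm^3


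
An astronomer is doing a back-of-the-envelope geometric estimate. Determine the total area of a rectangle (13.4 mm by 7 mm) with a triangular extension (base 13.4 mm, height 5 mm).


Composite shape: rectangle + triangle
Rectangle area = 13.4 * 7 = 93.8
Triangle area = 0.5 * 13.4 * 5 = 33.5
Total = 93.8 + 33.5
Total = 127.3
127.3 mm^2


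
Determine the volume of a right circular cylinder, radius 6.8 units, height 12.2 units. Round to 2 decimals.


Shape: cylinder
Radius r = 6.8 units, Height h = 12.2 units
Formula: V = pi * r^2 * h
r^2 = 46.24
V = pi * 46.24 * 12.2
V = 564.128 * pi
V = 1772.26
1772.26 units^3


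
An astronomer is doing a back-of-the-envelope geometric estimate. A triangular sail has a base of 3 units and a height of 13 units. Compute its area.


Shape: triangle
Base b = 3 units, Height h = 13 units
Formula: A = (1/2) * b * h
A = 0.5 * 3 * 13
A = 0.5 * 39
A = 19.5
19.5 units^2


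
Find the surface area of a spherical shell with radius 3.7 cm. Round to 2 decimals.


Shape: sphere
Radius r = 3.7 cm
Formula: SA = 4 * pi * r^2
r^2 = 13.69
SA = 4 * pi * 13.69
SA = 54.76 * pi
SA = 172.03
172.03 cm^2


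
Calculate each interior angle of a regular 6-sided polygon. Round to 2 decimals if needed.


Shape: regular hexagon (6 sides)
Formula: interior angle = (n - 2) * 180 / n
(n - 2) = 4
(n - 2) * 180 = 720
angle = 720 / 6
angle = 120
120 degrees


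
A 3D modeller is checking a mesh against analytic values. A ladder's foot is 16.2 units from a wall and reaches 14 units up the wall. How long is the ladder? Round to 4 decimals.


Shape: right triangle
Legs a = 16.2 units, b = 14 units
Formula: c = sqrt(a^2 + b^2)
a^2 = 262.44, b^2 = 196
a^2 + b^2 = 458.44
c = sqrt(458.44)
c = 21.4112
21.4112 units


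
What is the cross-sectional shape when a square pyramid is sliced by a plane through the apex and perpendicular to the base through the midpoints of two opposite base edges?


Solid: square pyramid
Cutting plane: through the apex and perpendicular to the base through the midpoints of two opposite base edges
Visualize the intersection of the plane with the solid's surface.
The boundary of the cut region is a isosceles triangle.
isosceles triangle


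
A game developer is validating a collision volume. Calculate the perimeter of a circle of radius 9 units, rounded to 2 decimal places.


Shape: circle
Radius r = 9 units
Formula: C = 2 * pi * r
C = 2 * pi * 9
C = 18 * pi
C = 56.55
56.55 units


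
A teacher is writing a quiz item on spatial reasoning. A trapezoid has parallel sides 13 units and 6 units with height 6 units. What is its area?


Shape: trapezoid
Parallel sides a = 13 units, b = 6 units; Height h = 6 units
Formula: A = (a + b) * h / 2
a + b = 13 + 6 = 19
A = 19 * 6 / 2
A = 114 / 2
A = 57
57 units^2


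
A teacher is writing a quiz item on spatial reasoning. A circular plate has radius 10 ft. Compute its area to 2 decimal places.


Shape: circle
Radius r = 10 ft
Formula: A = pi * r^2
r^2 = 10^2 = 100
A = pi * 100
A = 314.16
314.16 ft^2


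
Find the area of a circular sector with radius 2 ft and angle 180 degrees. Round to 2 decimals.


Shape: circular sector
Radius r = 2 ft, Angle = 180 degrees
Formula: A = (angle/360) * pi * r^2
r^2 = 4
Fraction of circle = 180/360
A = (180/360) * pi * 4
A = 2 * pi
A = 6.28
6.28 ft^2


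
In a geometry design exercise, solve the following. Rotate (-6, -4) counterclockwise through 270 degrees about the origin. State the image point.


Transformation: rotation about the origin
Original point: (-6, -4)
Rule for 270 deg counterclockwise: (x, y) -> (y, -x)
Apply: (-6, -4) -> (-4, 6)
(-4, 6)


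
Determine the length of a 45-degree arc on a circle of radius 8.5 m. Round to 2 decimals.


Shape: circular arc
Radius r = 8.5 m, Angle = 45 degrees
Formula: L = (angle/360) * 2 * pi * r
2 * pi * r = 17 * pi
L = (45/360) * 17 * pi
L = 2.125 * pi
L = 6.68
6.68 m


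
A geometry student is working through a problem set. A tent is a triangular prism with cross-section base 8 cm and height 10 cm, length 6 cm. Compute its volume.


Shape: triangular prism
Triangle base = 8 cm, triangle height = 10 cm, prism length L = 6 cm
Formula: V = (1/2 * b * h_tri) * L
Cross-section area = 0.5 * 8 * 10 = 40
V = 40 * 6
V = 240
240 cm^3


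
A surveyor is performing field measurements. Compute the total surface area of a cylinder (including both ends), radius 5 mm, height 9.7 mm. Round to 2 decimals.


Shape: closed cylinder
Radius r = 5 mm, Height h = 9.7 mm
Formula: SA = 2*pi*r^2 + 2*pi*r*h = 2*pi*r*(r + h)
r + h = 14.7
2 * r * (r + h) = 2 * 5 * 14.7 = 147
SA = 147 * pi
SA = 461.81
461.81 mm^2


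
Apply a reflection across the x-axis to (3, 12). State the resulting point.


Transformation: reflection
Original point: (3, 12)
Rule for reflection over the x-axis: (x, y) -> (x, -y)
Apply: (3, 12) -> (3, -12)
(3, -12)


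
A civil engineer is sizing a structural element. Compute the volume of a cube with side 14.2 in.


Shape: cube
Side s = 14.2 in
Formula: V = s^3
V = 14.2 * 14.2 * 14.2
V = 201.64 * 14.2
V = 2863.288
2863.288 in^3


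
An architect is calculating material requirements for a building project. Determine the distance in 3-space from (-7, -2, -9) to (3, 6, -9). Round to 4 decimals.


3D distance between two points
P1 = (-7, -2, -9), P2 = (3, 6, -9)
Formula: d = sqrt((x2-x1)^2 + (y2-y1)^2 + (z2-z1)^2)
dx = 3 - -7 = 10
dy = 6 - -2 = 8
dz = -9 - -9 = 0
dx^2 + dy^2 + dz^2 = 100 + 64 + 0 = 164
d = sqrt(164)
d = 12.8062
12.8062 units


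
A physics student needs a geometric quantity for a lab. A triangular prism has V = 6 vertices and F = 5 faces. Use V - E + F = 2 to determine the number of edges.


Polyhedron: triangular prism
Euler's formula for convex polyhedra: V - E + F = 2
Given: V = 6 vertices and F = 5 faces
Solve for E:
E = V + F - 2 = 6 + 5 - 2 = 9
9 edges


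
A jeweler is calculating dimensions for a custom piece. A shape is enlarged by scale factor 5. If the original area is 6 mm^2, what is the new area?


Linear scale factor k = 5
Original area = 6 mm^2
Rule: under a linear scaling by k, areas scale by k^2.
k^2 = 5^2 = 25
New area = 6 * 25
New area = 150
150 mm^2


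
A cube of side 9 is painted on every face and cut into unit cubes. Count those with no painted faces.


Large cube: 9 x 9 x 9, cut into unit cubes.
n = 9, so n - 2 = 7
Unpainted cubes form the interior (n - 2)^3 block.
(n - 2)^3 = 7^3 = 343
343 unit cubes


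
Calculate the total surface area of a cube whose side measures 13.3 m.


Shape: cube
Side s = 13.3 m
A cube has 6 square faces.
Formula: SA = 6 * s^2
s^2 = 176.89
SA = 6 * 176.89
SA = 1061.34
1061.34 m^2


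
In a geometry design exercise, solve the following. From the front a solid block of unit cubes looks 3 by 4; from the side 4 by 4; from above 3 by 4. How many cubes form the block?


Orthographic views of a solid rectangular block:
Front view 3 x 4 -> length = 3, height = 4
Side view 4 x 4 -> width = 4, height = 4 (consistent)
Top view 3 x 4 -> confirms length = 3, width = 4
The block is 3 x 4 x 4.
Total unit cubes = 3 * 4 * 4 = 48
48 unit cubes


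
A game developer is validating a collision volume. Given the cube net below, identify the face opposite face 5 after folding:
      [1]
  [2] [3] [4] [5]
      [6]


Net: cross layout. Take square 3 as the base (bottom).
Fold the four squares in the horizontal row up around 3: 2 -> left, 4 -> right, 5 wraps to the top.
Fold 1 and 6 up from 3: 1 -> back, 6 -> front.
Opposite pairs are therefore: (1, 6), (2, 4), (3, 5).
Face 5 is opposite face 3.
face 3


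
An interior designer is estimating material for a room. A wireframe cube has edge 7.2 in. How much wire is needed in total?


Shape: cube
Side s = 7.2 in
A cube has 12 edges, all equal.
Formula: total edge length = 12 * s
Total = 12 * 7.2
Total = 86.4
86.4 in


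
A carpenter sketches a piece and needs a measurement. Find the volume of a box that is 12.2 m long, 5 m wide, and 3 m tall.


Shape: rectangular prism
l = 12.2 m, w = 5 m, h = 3 m
Formula: V = l * w * h
V = 12.2 * 5 * 3
V = 61 * 3
V = 183
183 m^3


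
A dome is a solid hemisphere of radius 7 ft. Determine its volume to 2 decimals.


Shape: hemisphere (half of a sphere)
Radius r = 7 ft
Formula: V = (1/2) * (4/3) * pi * r^3 = (2/3) * pi * r^3
r^3 = 343
(2/3) * 343 = 228.666667
V = 228.666667 * pi
V = 718.38
718.38 ft^3


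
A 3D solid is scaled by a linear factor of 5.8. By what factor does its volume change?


Linear scale factor k = 5.8
Rule: under a linear scaling by k, volumes scale by k^3.
k^3 = 5.8 * 5.8 * 5.8
k^3 = 33.64 * 5.8
k^3 = 195.112
Volume scales by a factor of 195.112.
195.112 (dimensionless)


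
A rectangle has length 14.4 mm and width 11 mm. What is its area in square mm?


Shape: rectangle
Length l = 14.4 mm, Width w = 11 mm
Formula: A = l * w
A = 14.4 * 11
A = 158.4
158.4 mm^2


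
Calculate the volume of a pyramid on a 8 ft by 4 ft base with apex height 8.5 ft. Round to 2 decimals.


Shape: rectangular pyramid
Base: 8 ft x 4 ft, Height h = 8.5 ft
Formula: V = (1/3) * base_area * h
base_area = 8 * 4 = 32
base_area * h = 32 * 8.5 = 272
V = 272 / 3
V = 90.67
90.67 ft^3


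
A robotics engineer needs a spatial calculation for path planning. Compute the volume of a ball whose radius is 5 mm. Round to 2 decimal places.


Shape: sphere
Radius r = 5 mm
Formula: V = (4/3) * pi * r^3
r^3 = 125
(4/3) * 125 = 166.666667
V = 166.666667 * pi
V = 523.6
523.6 mm^3


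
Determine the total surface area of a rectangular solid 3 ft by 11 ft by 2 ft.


Shape: rectangular prism
l = 3 ft, w = 11 ft, h = 2 ft
Formula: SA = 2(lw + lh + wh)
lw = 33, lh = 6, wh = 22
lw + lh + wh = 61
SA = 2 * 61
SA = 122
122 ft^2


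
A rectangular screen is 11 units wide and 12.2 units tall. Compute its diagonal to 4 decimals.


Shape: rectangle (diagonal via Pythagoras)
Sides: 11 units and 12.2 units
Formula: d = sqrt(l^2 + w^2)
l^2 = 121, w^2 = 148.84
l^2 + w^2 = 269.84
d = sqrt(269.84)
d = 16.4268
16.4268 units


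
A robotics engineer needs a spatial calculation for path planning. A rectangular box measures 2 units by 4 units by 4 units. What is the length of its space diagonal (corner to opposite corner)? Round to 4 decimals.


Shape: rectangular box (space diagonal)
l = 2 units, w = 4 units, h = 4 units
Visualize: the diagonal of the base, then a right triangle with that diagonal and the height.
Formula: d = sqrt(l^2 + w^2 + h^2)
l^2 + w^2 + h^2 = 4 + 16 + 16 = 36
d = sqrt(36)
d = 6.0
6 units


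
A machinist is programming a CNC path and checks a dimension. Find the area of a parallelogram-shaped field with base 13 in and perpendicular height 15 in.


Shape: parallelogram
Base b = 13 in, Height h = 15 in
Formula: A = b * h
A = 13 * 15
A = 195
195 in^2


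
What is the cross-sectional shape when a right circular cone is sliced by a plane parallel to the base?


Solid: right circular cone
Cutting plane: parallel to the base
Visualize the intersection of the plane with the solid's surface.
The boundary of the cut region is a circle.
circle


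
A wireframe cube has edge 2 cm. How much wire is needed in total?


Shape: cube
Side s = 2 cm
A cube has 12 edges, all equal.
Formula: total edge length = 12 * s
Total = 12 * 2
Total = 24
24 cm


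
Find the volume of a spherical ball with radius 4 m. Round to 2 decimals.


Shape: sphere
Radius r = 4 m
Formula: V = (4/3) * pi * r^3
r^3 = 64
(4/3) * 64 = 85.333333
V = 85.333333 * pi
V = 268.08
268.08 m^3


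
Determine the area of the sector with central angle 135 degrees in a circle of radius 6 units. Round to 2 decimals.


Shape: circular sector
Radius r = 6 units, Angle = 135 degrees
Formula: A = (angle/360) * pi * r^2
r^2 = 36
Fraction of circle = 135/360
A = (135/360) * pi * 36
A = 13.5 * pi
A = 42.41
42.41 units^2


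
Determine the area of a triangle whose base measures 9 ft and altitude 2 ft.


Shape: triangle
Base b = 9 ft, Height h = 2 ft
Formula: A = (1/2) * b * h
A = 0.5 * 9 * 2
A = 0.5 * 18
A = 9
9 ft^2


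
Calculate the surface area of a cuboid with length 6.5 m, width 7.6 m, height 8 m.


Shape: rectangular prism
l = 6.5 m, w = 7.6 m, h = 8 m
Formula: SA = 2(lw + lh + wh)
lw = 49.4, lh = 52, wh = 60.8
lw + lh + wh = 162.2
SA = 2 * 162.2
SA = 324.4
324.4 m^2


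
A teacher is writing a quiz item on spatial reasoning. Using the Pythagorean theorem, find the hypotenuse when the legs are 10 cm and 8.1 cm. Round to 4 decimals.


Shape: right triangle
Legs a = 10 cm, b = 8.1 cm
Formula: c = sqrt(a^2 + b^2)
a^2 = 100, b^2 = 65.61
a^2 + b^2 = 165.61
c = sqrt(165.61)
c = 12.869
12.869 cm


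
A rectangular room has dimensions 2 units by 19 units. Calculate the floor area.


Shape: rectangle
Length l = 2 units, Width w = 19 units
Formula: A = l * w
A = 2 * 19
A = 38
38 units^2


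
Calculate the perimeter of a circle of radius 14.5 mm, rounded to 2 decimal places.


Shape: circle
Radius r = 14.5 mm
Formula: C = 2 * pi * r
C = 2 * pi * 14.5
C = 29 * pi
C = 91.11
91.11 mm


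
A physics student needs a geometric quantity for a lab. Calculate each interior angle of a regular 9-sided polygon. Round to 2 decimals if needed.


Shape: regular nonagon (9 sides)
Formula: interior angle = (n - 2) * 180 / n
(n - 2) = 7
(n - 2) * 180 = 1260
angle = 1260 / 9
angle = 140
140 degrees


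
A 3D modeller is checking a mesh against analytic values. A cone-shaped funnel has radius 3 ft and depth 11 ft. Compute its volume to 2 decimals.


Shape: cone
Radius r = 3 ft, Height h = 11 ft
Formula: V = (1/3) * pi * r^2 * h
r^2 = 9
pi * r^2 * h = pi * 9 * 11 = 99 * pi
V = 99 * pi / 3
V = 103.67
103.67 ft^3


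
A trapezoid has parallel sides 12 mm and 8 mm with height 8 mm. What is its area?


Shape: trapezoid
Parallel sides a = 12 mm, b = 8 mm; Height h = 8 mm
Formula: A = (a + b) * h / 2
a + b = 12 + 8 = 20
A = 20 * 8 / 2
A = 160 / 2
A = 80
80 mm^2


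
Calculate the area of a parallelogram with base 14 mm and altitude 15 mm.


Shape: parallelogram
Base b = 14 mm, Height h = 15 mm
Formula: A = b * h
A = 14 * 15
A = 210
210 mm^2


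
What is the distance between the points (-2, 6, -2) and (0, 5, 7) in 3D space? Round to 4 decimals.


3D distance between two points
P1 = (-2, 6, -2), P2 = (0, 5, 7)
Formula: d = sqrt((x2-x1)^2 + (y2-y1)^2 + (z2-z1)^2)
dx = 0 - -2 = 2
dy = 5 - 6 = -1
dz = 7 - -2 = 9
dx^2 + dy^2 + dz^2 = 4 + 1 + 81 = 86
d = sqrt(86)
d = 9.2736
9.2736 units


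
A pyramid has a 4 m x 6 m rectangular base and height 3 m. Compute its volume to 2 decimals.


Shape: rectangular pyramid
Base: 4 m x 6 m, Height h = 3 m
Formula: V = (1/3) * base_area * h
base_area = 4 * 6 = 24
base_area * h = 24 * 3 = 72
V = 72 / 3
V = 24
24 m^3


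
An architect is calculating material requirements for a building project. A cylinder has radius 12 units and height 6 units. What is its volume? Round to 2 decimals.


Shape: cylinder
Radius r = 12 units, Height h = 6 units
Formula: V = pi * r^2 * h
r^2 = 144
V = pi * 144 * 6
V = 864 * pi
V = 2714.34
2714.34 units^3


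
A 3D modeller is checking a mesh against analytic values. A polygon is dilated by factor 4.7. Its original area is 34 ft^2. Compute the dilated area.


Linear scale factor k = 4.7
Original area = 34 ft^2
Rule: under a linear scaling by k, areas scale by k^2.
k^2 = 4.7^2 = 22.09
New area = 34 * 22.09
New area = 751.06
751.06 ft^2


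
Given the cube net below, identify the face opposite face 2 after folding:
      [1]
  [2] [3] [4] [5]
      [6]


Net: cross layout. Take square 3 as the base (bottom).
Fold the four squares in the horizontal row up around 3: 2 -> left, 4 -> right, 5 wraps to the top.
Fold 1 and 6 up from 3: 1 -> back, 6 -> front.
Opposite pairs are therefore: (1, 6), (2, 4), (3, 5).
Face 2 is opposite face 4.
face 4


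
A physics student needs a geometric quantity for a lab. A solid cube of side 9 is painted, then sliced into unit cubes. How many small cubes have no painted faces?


Large cube: 9 x 9 x 9, cut into unit cubes.
n = 9, so n - 2 = 7
Unpainted cubes form the interior (n - 2)^3 block.
(n - 2)^3 = 7^3 = 343
343 unit cubes


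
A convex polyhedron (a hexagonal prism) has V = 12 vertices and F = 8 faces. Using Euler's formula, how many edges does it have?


Polyhedron: hexagonal prism
Euler's formula for convex polyhedra: V - E + F = 2
Given: V = 12 vertices and F = 8 faces
Solve for E:
E = V + F - 2 = 12 + 8 - 2 = 18
18 edges


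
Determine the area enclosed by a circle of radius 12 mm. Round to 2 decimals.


Shape: circle
Radius r = 12 mm
Formula: A = pi * r^2
r^2 = 12^2 = 144
A = pi * 144
A = 452.39
452.39 mm^2


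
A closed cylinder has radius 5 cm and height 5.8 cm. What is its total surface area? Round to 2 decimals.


Shape: closed cylinder
Radius r = 5 cm, Height h = 5.8 cm
Formula: SA = 2*pi*r^2 + 2*pi*r*h = 2*pi*r*(r + h)
r + h = 10.8
2 * r * (r + h) = 2 * 5 * 10.8 = 108
SA = 108 * pi
SA = 339.29
339.29 cm^2


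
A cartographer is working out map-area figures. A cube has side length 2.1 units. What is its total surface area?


Shape: cube
Side s = 2.1 units
A cube has 6 square faces.
Formula: SA = 6 * s^2
s^2 = 4.41
SA = 6 * 4.41
SA = 26.46
26.46 units^2


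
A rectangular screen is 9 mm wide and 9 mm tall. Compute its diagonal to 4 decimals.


Shape: rectangle (diagonal via Pythagoras)
Sides: 9 mm and 9 mm
Formula: d = sqrt(l^2 + w^2)
l^2 = 81, w^2 = 81
l^2 + w^2 = 162
d = sqrt(162)
d = 12.7279
12.7279 mm


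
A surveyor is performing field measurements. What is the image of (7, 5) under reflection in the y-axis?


Transformation: reflection
Original point: (7, 5)
Rule for reflection over the y-axis: (x, y) -> (-x, y)
Apply: (7, 5) -> (-7, 5)
(-7, 5)


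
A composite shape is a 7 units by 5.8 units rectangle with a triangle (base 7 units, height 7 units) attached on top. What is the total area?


Composite shape: rectangle + triangle
Rectangle area = 7 * 5.8 = 40.6
Triangle area = 0.5 * 7 * 7 = 24.5
Total = 40.6 + 24.5
Total = 65.1
65.1 units^2


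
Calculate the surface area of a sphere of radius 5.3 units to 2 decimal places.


Shape: sphere
Radius r = 5.3 units
Formula: SA = 4 * pi * r^2
r^2 = 28.09
SA = 4 * pi * 28.09
SA = 112.36 * pi
SA = 352.99
352.99 units^2


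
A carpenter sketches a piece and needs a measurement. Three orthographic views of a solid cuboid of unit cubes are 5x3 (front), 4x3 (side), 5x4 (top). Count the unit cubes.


Orthographic views of a solid rectangular block:
Front view 5 x 3 -> length = 5, height = 3
Side view 4 x 3 -> width = 4, height = 3 (consistent)
Top view 5 x 4 -> confirms length = 5, width = 4
The block is 5 x 4 x 3.
Total unit cubes = 5 * 4 * 3 = 60
60 unit cubes


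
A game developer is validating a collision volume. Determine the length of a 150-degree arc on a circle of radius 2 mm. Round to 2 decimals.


Shape: circular arc
Radius r = 2 mm, Angle = 150 degrees
Formula: L = (angle/360) * 2 * pi * r
2 * pi * r = 4 * pi
L = (150/360) * 4 * pi
L = 1.666667 * pi
L = 5.24
5.24 mm


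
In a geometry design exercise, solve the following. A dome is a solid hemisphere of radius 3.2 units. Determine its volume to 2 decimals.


Shape: hemisphere (half of a sphere)
Radius r = 3.2 units
Formula: V = (1/2) * (4/3) * pi * r^3 = (2/3) * pi * r^3
r^3 = 32.768
(2/3) * 32.768 = 21.845333
V = 21.845333 * pi
V = 68.63
68.63 units^3


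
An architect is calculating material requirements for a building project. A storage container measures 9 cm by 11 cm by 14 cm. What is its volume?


Shape: rectangular prism
l = 9 cm, w = 11 cm, h = 14 cm
Formula: V = l * w * h
V = 9 * 11 * 14
V = 99 * 14
V = 1386
1386 cm^3


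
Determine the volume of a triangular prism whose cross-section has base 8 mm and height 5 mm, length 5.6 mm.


Shape: triangular prism
Triangle base = 8 mm, triangle height = 5 mm, prism length L = 5.6 mm
Formula: V = (1/2 * b * h_tri) * L
Cross-section area = 0.5 * 8 * 5 = 20
V = 20 * 5.6
V = 112
112 mm^3


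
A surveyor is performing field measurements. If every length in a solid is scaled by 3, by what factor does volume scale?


Linear scale factor k = 3
Rule: under a linear scaling by k, volumes scale by k^3.
k^3 = 3 * 3 * 3
k^3 = 9 * 3
k^3 = 27
Volume scales by a factor of 27.
27 (dimensionless)


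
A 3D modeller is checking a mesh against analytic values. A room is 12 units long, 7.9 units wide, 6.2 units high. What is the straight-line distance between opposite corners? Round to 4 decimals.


Shape: rectangular box (space diagonal)
l = 12 units, w = 7.9 units, h = 6.2 units
Visualize: the diagonal of the base, then a right triangle with that diagonal and the height.
Formula: d = sqrt(l^2 + w^2 + h^2)
l^2 + w^2 + h^2 = 144 + 62.41 + 38.44 = 244.85
d = sqrt(244.85)
d = 15.6477
15.6477 units


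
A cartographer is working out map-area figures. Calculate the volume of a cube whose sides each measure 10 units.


Shape: cube
Side s = 10 units
Formula: V = s^3
V = 10 * 10 * 10
V = 100 * 10
V = 1000
1000 units^3


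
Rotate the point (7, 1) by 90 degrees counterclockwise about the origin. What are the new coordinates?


Transformation: rotation about the origin
Original point: (7, 1)
Rule for 90 deg counterclockwise: (x, y) -> (-y, x)
Apply: (7, 1) -> (-1, 7)
(-1, 7)


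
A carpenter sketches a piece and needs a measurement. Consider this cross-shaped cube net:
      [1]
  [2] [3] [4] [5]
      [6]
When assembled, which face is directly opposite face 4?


Net: cross layout. Take square 3 as the base (bottom).
Fold the four squares in the horizontal row up around 3: 2 -> left, 4 -> right, 5 wraps to the top.
Fold 1 and 6 up from 3: 1 -> back, 6 -> front.
Opposite pairs are therefore: (1, 6), (2, 4), (3, 5).
Face 4 is opposite face 2.
face 2


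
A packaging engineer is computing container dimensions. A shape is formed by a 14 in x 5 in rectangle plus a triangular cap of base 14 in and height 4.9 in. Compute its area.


Composite shape: rectangle + triangle
Rectangle area = 14 * 5 = 70
Triangle area = 0.5 * 14 * 4.9 = 34.3
Total = 70 + 34.3
Total = 104.3
104.3 in^2


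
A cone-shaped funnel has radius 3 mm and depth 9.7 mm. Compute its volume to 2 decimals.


Shape: cone
Radius r = 3 mm, Height h = 9.7 mm
Formula: V = (1/3) * pi * r^2 * h
r^2 = 9
pi * r^2 * h = pi * 9 * 9.7 = 87.3 * pi
V = 87.3 * pi / 3
V = 91.42
91.42 mm^3


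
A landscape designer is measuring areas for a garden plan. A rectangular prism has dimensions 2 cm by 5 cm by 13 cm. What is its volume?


Shape: rectangular prism
l = 2 cm, w = 5 cm, h = 13 cm
Formula: V = l * w * h
V = 2 * 5 * 13
V = 10 * 13
V = 130
130 cm^3


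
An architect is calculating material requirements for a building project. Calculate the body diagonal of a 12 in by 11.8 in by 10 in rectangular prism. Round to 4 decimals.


Shape: rectangular box (space diagonal)
l = 12 in, w = 11.8 in, h = 10 in
Visualize: the diagonal of the base, then a right triangle with that diagonal and the height.
Formula: d = sqrt(l^2 + w^2 + h^2)
l^2 + w^2 + h^2 = 144 + 139.24 + 100 = 383.24
d = sqrt(383.24)
d = 19.5765
19.5765 in


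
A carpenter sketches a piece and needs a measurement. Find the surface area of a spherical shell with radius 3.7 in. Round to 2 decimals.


Shape: sphere
Radius r = 3.7 in
Formula: SA = 4 * pi * r^2
r^2 = 13.69
SA = 4 * pi * 13.69
SA = 54.76 * pi
SA = 172.03
172.03 in^2


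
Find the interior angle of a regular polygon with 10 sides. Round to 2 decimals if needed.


Shape: regular decagon (10 sides)
Formula: interior angle = (n - 2) * 180 / n
(n - 2) = 8
(n - 2) * 180 = 1440
angle = 1440 / 10
angle = 144
144 degrees


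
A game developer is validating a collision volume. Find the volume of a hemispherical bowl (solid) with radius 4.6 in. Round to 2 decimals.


Shape: hemisphere (half of a sphere)
Radius r = 4.6 in
Formula: V = (1/2) * (4/3) * pi * r^3 = (2/3) * pi * r^3
r^3 = 97.336
(2/3) * 97.336 = 64.890667
V = 64.890667 * pi
V = 203.86
203.86 in^3


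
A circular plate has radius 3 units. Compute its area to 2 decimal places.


Shape: circle
Radius r = 3 units
Formula: A = pi * r^2
r^2 = 3^2 = 9
A = pi * 9
A = 28.27
28.27 units^2


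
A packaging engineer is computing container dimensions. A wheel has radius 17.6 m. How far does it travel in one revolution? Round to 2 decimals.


Shape: circle
Radius r = 17.6 m
Formula: C = 2 * pi * r
C = 2 * pi * 17.6
C = 35.2 * pi
C = 110.58
110.58 m


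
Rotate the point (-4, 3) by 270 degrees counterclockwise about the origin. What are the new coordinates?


Transformation: rotation about the origin
Original point: (-4, 3)
Rule for 270 deg counterclockwise: (x, y) -> (y, -x)
Apply: (-4, 3) -> (3, 4)
(3, 4)


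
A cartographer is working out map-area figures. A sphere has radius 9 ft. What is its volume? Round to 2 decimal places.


Shape: sphere
Radius r = 9 ft
Formula: V = (4/3) * pi * r^3
r^3 = 729
(4/3) * 729 = 972
V = 972 * pi
V = 3053.63
3053.63 ft^3


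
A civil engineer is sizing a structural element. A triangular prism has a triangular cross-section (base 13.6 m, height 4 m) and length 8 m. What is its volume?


Shape: triangular prism
Triangle base = 13.6 m, triangle height = 4 m, prism length L = 8 m
Formula: V = (1/2 * b * h_tri) * L
Cross-section area = 0.5 * 13.6 * 4 = 27.2
V = 27.2 * 8
V = 217.6
217.6 m^3


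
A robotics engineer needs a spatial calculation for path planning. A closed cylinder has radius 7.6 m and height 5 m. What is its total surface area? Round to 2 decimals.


Shape: closed cylinder
Radius r = 7.6 m, Height h = 5 m
Formula: SA = 2*pi*r^2 + 2*pi*r*h = 2*pi*r*(r + h)
r + h = 12.6
2 * r * (r + h) = 2 * 7.6 * 12.6 = 191.52
SA = 191.52 * pi
SA = 601.68
601.68 m^2


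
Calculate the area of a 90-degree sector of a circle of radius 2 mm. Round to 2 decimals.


Shape: circular sector
Radius r = 2 mm, Angle = 90 degrees
Formula: A = (angle/360) * pi * r^2
r^2 = 4
Fraction of circle = 90/360
A = (90/360) * pi * 4
A = 1 * pi
A = 3.14
3.14 mm^2


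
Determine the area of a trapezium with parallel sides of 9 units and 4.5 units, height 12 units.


Shape: trapezoid
Parallel sides a = 9 units, b = 4.5 units; Height h = 12 units
Formula: A = (a + b) * h / 2
a + b = 9 + 4.5 = 13.5
A = 13.5 * 12 / 2
A = 162 / 2
A = 81
81 units^2


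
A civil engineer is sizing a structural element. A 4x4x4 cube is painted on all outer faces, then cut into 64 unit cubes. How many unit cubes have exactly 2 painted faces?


Large cube: 4 x 4 x 4, cut into unit cubes.
n = 4, so n - 2 = 2
Cubes with 2 painted faces lie along the edges, excluding corners.
A cube has 12 edges; each contributes (n - 2) = 2 such cubes.
Count = 12 * 2 = 24
24 unit cubes


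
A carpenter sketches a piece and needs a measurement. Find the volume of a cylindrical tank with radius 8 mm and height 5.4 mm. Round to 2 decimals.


Shape: cylinder
Radius r = 8 mm, Height h = 5.4 mm
Formula: V = pi * r^2 * h
r^2 = 64
V = pi * 64 * 5.4
V = 345.6 * pi
V = 1085.73
1085.73 mm^3


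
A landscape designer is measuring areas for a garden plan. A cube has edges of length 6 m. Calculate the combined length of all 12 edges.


Shape: cube
Side s = 6 m
A cube has 12 edges, all equal.
Formula: total edge length = 12 * s
Total = 12 * 6
Total = 72
72 m


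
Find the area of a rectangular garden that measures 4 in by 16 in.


Shape: rectangle
Length l = 4 in, Width w = 16 in
Formula: A = l * w
A = 4 * 16
A = 64
64 in^2


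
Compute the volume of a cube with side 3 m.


Shape: cube
Side s = 3 m
Formula: V = s^3
V = 3 * 3 * 3
V = 9 * 3
V = 27
27 m^3


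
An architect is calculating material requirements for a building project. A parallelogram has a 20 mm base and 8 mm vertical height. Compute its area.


Shape: parallelogram
Base b = 20 mm, Height h = 8 mm
Formula: A = b * h
A = 20 * 8
A = 160
160 mm^2


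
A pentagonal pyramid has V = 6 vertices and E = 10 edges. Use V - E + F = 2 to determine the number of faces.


Polyhedron: pentagonal pyramid
Euler's formula for convex polyhedra: V - E + F = 2
Given: V = 6 vertices and E = 10 edges
Solve for F:
F = 2 + E - V = 2 + 10 - 6 = 6
6 faces


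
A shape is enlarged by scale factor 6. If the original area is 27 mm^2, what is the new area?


Linear scale factor k = 6
Original area = 27 mm^2
Rule: under a linear scaling by k, areas scale by k^2.
k^2 = 6^2 = 36
New area = 27 * 36
New area = 972
972 mm^2


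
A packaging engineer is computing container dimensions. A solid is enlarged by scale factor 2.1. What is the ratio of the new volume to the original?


Linear scale factor k = 2.1
Rule: under a linear scaling by k, volumes scale by k^3.
k^3 = 2.1 * 2.1 * 2.1
k^3 = 4.41 * 2.1
k^3 = 9.261
Volume scales by a factor of 9.261.
9.261 (dimensionless)


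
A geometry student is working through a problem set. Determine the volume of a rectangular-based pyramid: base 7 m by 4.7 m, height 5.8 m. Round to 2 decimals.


Shape: rectangular pyramid
Base: 7 m x 4.7 m, Height h = 5.8 m
Formula: V = (1/3) * base_area * h
base_area = 7 * 4.7 = 32.9
base_area * h = 32.9 * 5.8 = 190.82
V = 190.82 / 3
V = 63.61
63.61 m^3


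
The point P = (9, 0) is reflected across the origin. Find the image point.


Transformation: reflection
Original point: (9, 0)
Rule for reflection through the origin: (x, y) -> (-x, -y)
Apply: (9, 0) -> (-9, 0)
(-9, 0)


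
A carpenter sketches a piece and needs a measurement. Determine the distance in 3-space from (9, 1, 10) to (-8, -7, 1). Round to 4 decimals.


3D distance between two points
P1 = (9, 1, 10), P2 = (-8, -7, 1)
Formula: d = sqrt((x2-x1)^2 + (y2-y1)^2 + (z2-z1)^2)
dx = -8 - 9 = -17
dy = -7 - 1 = -8
dz = 1 - 10 = -9
dx^2 + dy^2 + dz^2 = 289 + 64 + 81 = 434
d = sqrt(434)
d = 20.8327
20.8327 units


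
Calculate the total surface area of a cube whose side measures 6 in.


Shape: cube
Side s = 6 in
A cube has 6 square faces.
Formula: SA = 6 * s^2
s^2 = 36
SA = 6 * 36
SA = 216
216 in^2


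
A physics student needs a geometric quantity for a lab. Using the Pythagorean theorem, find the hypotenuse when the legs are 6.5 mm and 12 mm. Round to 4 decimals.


Shape: right triangle
Legs a = 6.5 mm, b = 12 mm
Formula: c = sqrt(a^2 + b^2)
a^2 = 42.25, b^2 = 144
a^2 + b^2 = 186.25
c = sqrt(186.25)
c = 13.6473
13.6473 mm


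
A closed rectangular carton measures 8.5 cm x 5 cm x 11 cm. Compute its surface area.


Shape: rectangular prism
l = 8.5 cm, w = 5 cm, h = 11 cm
Formula: SA = 2(lw + lh + wh)
lw = 42.5, lh = 93.5, wh = 55
lw + lh + wh = 191
SA = 2 * 191
SA = 382
382 cm^2


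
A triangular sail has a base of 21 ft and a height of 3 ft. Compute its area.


Shape: triangle
Base b = 21 ft, Height h = 3 ft
Formula: A = (1/2) * b * h
A = 0.5 * 21 * 3
A = 0.5 * 63
A = 31.5
31.5 ft^2


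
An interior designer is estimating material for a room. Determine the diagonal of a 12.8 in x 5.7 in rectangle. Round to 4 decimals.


Shape: rectangle (diagonal via Pythagoras)
Sides: 12.8 in and 5.7 in
Formula: d = sqrt(l^2 + w^2)
l^2 = 163.84, w^2 = 32.49
l^2 + w^2 = 196.33
d = sqrt(196.33)
d = 14.0118
14.0118 in
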